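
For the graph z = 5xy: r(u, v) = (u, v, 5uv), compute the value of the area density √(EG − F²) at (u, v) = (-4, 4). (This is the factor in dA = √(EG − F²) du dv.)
√(EG − F²)|_{(-4, 4)} = 3*sqrt(89)

E = 25*v^2 + 1, F = 25*u*v, G = 25*u^2 + 1, so EG − F² = 25*u^2 + 25*v^2 + 1. Taking the positive square root: √(EG − F²) = sqrt(25*u^2 + 25*v^2 + 1). At (u, v) = (-4, 4): 3*sqrt(89).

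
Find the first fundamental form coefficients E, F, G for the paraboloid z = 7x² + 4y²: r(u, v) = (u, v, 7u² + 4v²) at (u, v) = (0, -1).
E = 1;  F = 0;  G = 65

Partials: r_u = (1, 0, 14*u), r_v = (0, 1, 8*v). As functions of (u, v):
  E = r_u · r_u = 196*u^2 + 1,
  F = r_u · r_v = 112*u*v,
  G = r_v · r_v = 64*v^2 + 1.
Evaluating at (u, v) = (0, -1): E = 1, F = 0, G = 65.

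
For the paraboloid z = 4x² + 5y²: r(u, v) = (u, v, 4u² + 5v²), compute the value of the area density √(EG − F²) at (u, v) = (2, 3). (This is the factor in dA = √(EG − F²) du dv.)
√(EG − F²)|_{(2, 3)} = sqrt(1157)

E = 64*u^2 + 1, F = 80*u*v, G = 100*v^2 + 1, so EG − F² = 64*u^2 + 100*v^2 + 1. Taking the positive square root: √(EG − F²) = sqrt(64*u^2 + 100*v^2 + 1). At (u, v) = (2, 3): sqrt(1157).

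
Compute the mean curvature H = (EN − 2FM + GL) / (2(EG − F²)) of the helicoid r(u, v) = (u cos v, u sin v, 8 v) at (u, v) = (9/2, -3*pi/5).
H = 0

With E = 1, F = 0, G = u^2 + 64, L = 0, M = -8/sqrt(u^2 + 64), N = 0, assemble
  H = (EN − 2FM + GL) / (2(EG − F²)) = 0.
At (u, v) = (9/2, -3*pi/5): H = 0.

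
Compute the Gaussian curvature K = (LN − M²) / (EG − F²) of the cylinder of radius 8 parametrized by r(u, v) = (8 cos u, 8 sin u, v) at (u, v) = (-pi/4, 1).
K = 0

Coefficients of the first fundamental form: E = 64, F = 0, G = 1.
Coefficients of the second fundamental form: L = -8, M = 0, N = 0.
Assemble K = (LN − M²)/(EG − F²) = 0. At (u, v) = (-pi/4, 1): K = 0.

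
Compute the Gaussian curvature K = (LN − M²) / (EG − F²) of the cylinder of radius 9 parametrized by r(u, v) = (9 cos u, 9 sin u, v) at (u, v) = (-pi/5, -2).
K = 0

Coefficients of the first fundamental form: E = 81, F = 0, G = 1.
Coefficients of the second fundamental form: L = -9, M = 0, N = 0.
Assemble K = (LN − M²)/(EG − F²) = 0. At (u, v) = (-pi/5, -2): K = 0.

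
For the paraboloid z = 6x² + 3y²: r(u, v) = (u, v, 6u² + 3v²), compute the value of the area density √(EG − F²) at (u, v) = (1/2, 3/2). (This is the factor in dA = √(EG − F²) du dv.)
√(EG − F²)|_{(1/2, 3/2)} = sqrt(118)

E = 144*u^2 + 1, F = 72*u*v, G = 36*v^2 + 1, so EG − F² = 144*u^2 + 36*v^2 + 1. Taking the positive square root: √(EG − F²) = sqrt(144*u^2 + 36*v^2 + 1). At (u, v) = (1/2, 3/2): sqrt(118).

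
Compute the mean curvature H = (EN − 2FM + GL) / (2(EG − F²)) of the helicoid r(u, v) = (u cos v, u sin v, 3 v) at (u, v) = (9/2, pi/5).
H = 0

With E = 1, F = 0, G = u^2 + 9, L = 0, M = -3/sqrt(u^2 + 9), N = 0, assemble
  H = (EN − 2FM + GL) / (2(EG − F²)) = 0.
At (u, v) = (9/2, pi/5): H = 0.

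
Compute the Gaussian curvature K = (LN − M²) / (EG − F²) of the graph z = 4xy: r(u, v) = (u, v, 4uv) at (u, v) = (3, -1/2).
K = -16/22201

Coefficients of the first fundamental form: E = 16*v^2 + 1, F = 16*u*v, G = 16*u^2 + 1.
Coefficients of the second fundamental form: L = 0, M = 4/sqrt(16*u^2 + 16*v^2 + 1), N = 0.
Assemble K = (LN − M²)/(EG − F²) = -16/(256*u^4 + 512*u^2*v^2 + 32*u^2 + 256*v^4 + 32*v^2 + 1). At (u, v) = (3, -1/2): K = -16/22201.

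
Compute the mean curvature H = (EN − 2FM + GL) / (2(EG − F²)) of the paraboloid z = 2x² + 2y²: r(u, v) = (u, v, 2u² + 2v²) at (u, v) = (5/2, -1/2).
H = 212*sqrt(105)/11025

With E = 16*u^2 + 1, F = 16*u*v, G = 16*v^2 + 1, L = 4/sqrt(16*u^2 + 16*v^2 + 1), M = 0, N = 4/sqrt(16*u^2 + 16*v^2 + 1), assemble
  H = (EN − 2FM + GL) / (2(EG − F²)) = 4*(8*u^2 + 8*v^2 + 1)/(16*u^2 + 16*v^2 + 1)^(3/2).
At (u, v) = (5/2, -1/2): H = 212*sqrt(105)/11025.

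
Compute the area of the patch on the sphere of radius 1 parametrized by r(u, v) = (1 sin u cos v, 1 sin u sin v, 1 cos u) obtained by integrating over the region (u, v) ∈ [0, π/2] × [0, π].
Area = pi

Area = ∫∫ √(EG − F²) du dv with √(EG − F²) = Abs(sin(u)). Integrating over [0, π/2] × [0, π] gives pi.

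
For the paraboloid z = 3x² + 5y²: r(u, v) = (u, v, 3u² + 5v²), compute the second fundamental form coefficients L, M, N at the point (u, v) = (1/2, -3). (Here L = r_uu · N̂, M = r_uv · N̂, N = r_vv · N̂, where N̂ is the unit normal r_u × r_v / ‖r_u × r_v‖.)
L = 3*sqrt(910)/455;  M = 0;  N = sqrt(910)/91

Compute the unit normal N̂(u, v) = (-6*u/sqrt(36*u^2 + 100*v^2 + 1), -10*v/sqrt(36*u^2 + 100*v^2 + 1), 1/sqrt(36*u^2 + 100*v^2 + 1)), and the second partials r_uu, r_uv, r_vv. Take dot products:
  L(u, v) = r_uu · N̂ = 6/sqrt(36*u^2 + 100*v^2 + 1),
  M(u, v) = r_uv · N̂ = 0,
  N(u, v) = r_vv · N̂ = 10/sqrt(36*u^2 + 100*v^2 + 1).
Evaluating at (u, v) = (1/2, -3):
  L = 3*sqrt(910)/455, M = 0, N = sqrt(910)/91.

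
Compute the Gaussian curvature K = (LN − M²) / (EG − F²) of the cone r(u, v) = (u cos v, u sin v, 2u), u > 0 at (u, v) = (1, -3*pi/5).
K = 0

Coefficients of the first fundamental form: E = 5, F = 0, G = u^2.
Coefficients of the second fundamental form: L = 0, M = 0, N = 2*sqrt(5)*u^2/(5*Abs(u)).
Assemble K = (LN − M²)/(EG − F²) = 0. At (u, v) = (1, -3*pi/5): K = 0.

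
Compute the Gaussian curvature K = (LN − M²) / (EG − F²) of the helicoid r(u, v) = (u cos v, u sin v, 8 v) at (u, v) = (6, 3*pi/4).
K = -4/625

Coefficients of the first fundamental form: E = 1, F = 0, G = u^2 + 64.
Coefficients of the second fundamental form: L = 0, M = -8/sqrt(u^2 + 64), N = 0.
Assemble K = (LN − M²)/(EG − F²) = -64/(u^2 + 64)^2. At (u, v) = (6, 3*pi/4): K = -4/625.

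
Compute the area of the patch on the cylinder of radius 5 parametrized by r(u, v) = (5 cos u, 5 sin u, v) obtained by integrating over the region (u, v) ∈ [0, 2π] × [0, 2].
Area = 20*pi

Area = ∫∫ √(EG − F²) du dv with √(EG − F²) = 5. Integrating over [0, 2π] × [0, 2] gives 20*pi.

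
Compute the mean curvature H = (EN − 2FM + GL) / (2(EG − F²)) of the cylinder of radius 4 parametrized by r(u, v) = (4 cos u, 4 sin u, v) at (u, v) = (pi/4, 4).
H = -1/8

With E = 16, F = 0, G = 1, L = -4, M = 0, N = 0, assemble
  H = (EN − 2FM + GL) / (2(EG − F²)) = -1/8.
At (u, v) = (pi/4, 4): H = -1/8.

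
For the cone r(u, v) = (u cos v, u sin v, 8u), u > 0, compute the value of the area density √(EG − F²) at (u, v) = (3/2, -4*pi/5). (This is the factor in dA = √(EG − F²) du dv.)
√(EG − F²)|_{(3/2, -4*pi/5)} = 3*sqrt(65)/2

E = 65, F = 0, G = u^2, so EG − F² = 65*u^2. Taking the positive square root: √(EG − F²) = sqrt(65)*Abs(u). At (u, v) = (3/2, -4*pi/5): 3*sqrt(65)/2.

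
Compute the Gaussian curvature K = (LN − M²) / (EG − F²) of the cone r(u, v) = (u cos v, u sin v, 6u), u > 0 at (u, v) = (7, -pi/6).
K = 0

Coefficients of the first fundamental form: E = 37, F = 0, G = u^2.
Coefficients of the second fundamental form: L = 0, M = 0, N = 6*sqrt(37)*u^2/(37*Abs(u)).
Assemble K = (LN − M²)/(EG − F²) = 0. At (u, v) = (7, -pi/6): K = 0.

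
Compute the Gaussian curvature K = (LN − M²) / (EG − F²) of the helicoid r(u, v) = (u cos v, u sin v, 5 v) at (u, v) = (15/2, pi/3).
K = -16/4225

Coefficients of the first fundamental form: E = 1, F = 0, G = u^2 + 25.
Coefficients of the second fundamental form: L = 0, M = -5/sqrt(u^2 + 25), N = 0.
Assemble K = (LN − M²)/(EG − F²) = -25/(u^2 + 25)^2. At (u, v) = (15/2, pi/3): K = -16/4225.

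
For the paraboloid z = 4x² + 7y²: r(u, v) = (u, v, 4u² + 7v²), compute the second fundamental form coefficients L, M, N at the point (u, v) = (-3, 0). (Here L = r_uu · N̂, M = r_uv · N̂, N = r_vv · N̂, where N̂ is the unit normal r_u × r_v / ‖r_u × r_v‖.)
L = 8*sqrt(577)/577;  M = 0;  N = 14*sqrt(577)/577

Compute the unit normal N̂(u, v) = (-8*u/sqrt(64*u^2 + 196*v^2 + 1), -14*v/sqrt(64*u^2 + 196*v^2 + 1), 1/sqrt(64*u^2 + 196*v^2 + 1)), and the second partials r_uu, r_uv, r_vv. Take dot products:
  L(u, v) = r_uu · N̂ = 8/sqrt(64*u^2 + 196*v^2 + 1),
  M(u, v) = r_uv · N̂ = 0,
  N(u, v) = r_vv · N̂ = 14/sqrt(64*u^2 + 196*v^2 + 1).
Evaluating at (u, v) = (-3, 0):
  L = 8*sqrt(577)/577, M = 0, N = 14*sqrt(577)/577.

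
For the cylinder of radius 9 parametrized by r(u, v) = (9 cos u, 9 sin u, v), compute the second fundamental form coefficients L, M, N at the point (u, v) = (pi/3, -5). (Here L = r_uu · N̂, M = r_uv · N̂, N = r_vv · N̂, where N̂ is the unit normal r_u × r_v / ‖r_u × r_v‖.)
L = -9;  M = 0;  N = 0

Compute the unit normal N̂(u, v) = (cos(u), sin(u), 0), and the second partials r_uu, r_uv, r_vv. Take dot products:
  L(u, v) = r_uu · N̂ = -9,
  M(u, v) = r_uv · N̂ = 0,
  N(u, v) = r_vv · N̂ = 0.
Evaluating at (u, v) = (pi/3, -5):
  L = -9, M = 0, N = 0.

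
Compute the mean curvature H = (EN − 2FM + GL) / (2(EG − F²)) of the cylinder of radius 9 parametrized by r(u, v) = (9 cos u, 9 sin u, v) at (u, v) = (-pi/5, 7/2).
H = -1/18

With E = 81, F = 0, G = 1, L = -9, M = 0, N = 0, assemble
  H = (EN − 2FM + GL) / (2(EG − F²)) = -1/18.
At (u, v) = (-pi/5, 7/2): H = -1/18.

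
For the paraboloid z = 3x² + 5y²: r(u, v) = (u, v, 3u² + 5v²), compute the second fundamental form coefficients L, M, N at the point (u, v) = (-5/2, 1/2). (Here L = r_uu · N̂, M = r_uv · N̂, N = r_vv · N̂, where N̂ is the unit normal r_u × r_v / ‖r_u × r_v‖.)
L = 6*sqrt(251)/251;  M = 0;  N = 10*sqrt(251)/251

Compute the unit normal N̂(u, v) = (-6*u/sqrt(36*u^2 + 100*v^2 + 1), -10*v/sqrt(36*u^2 + 100*v^2 + 1), 1/sqrt(36*u^2 + 100*v^2 + 1)), and the second partials r_uu, r_uv, r_vv. Take dot products:
  L(u, v) = r_uu · N̂ = 6/sqrt(36*u^2 + 100*v^2 + 1),
  M(u, v) = r_uv · N̂ = 0,
  N(u, v) = r_vv · N̂ = 10/sqrt(36*u^2 + 100*v^2 + 1).
Evaluating at (u, v) = (-5/2, 1/2):
  L = 6*sqrt(251)/251, M = 0, N = 10*sqrt(251)/251.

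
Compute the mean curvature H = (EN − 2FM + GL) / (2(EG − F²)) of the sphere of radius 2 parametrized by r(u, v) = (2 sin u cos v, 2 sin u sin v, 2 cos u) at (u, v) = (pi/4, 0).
H = -1/2

With E = 4, F = 0, G = 4*sin(u)^2, L = -2*sin(u)/Abs(sin(u)), M = 0, N = -2*sin(u)^3/Abs(sin(u)), assemble
  H = (EN − 2FM + GL) / (2(EG − F²)) = -sin(u)/(2*Abs(sin(u))).
At (u, v) = (pi/4, 0): H = -1/2.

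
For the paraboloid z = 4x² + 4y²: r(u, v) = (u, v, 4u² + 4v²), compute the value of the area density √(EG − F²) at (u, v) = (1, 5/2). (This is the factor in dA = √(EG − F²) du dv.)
√(EG − F²)|_{(1, 5/2)} = sqrt(465)

E = 64*u^2 + 1, F = 64*u*v, G = 64*v^2 + 1, so EG − F² = 64*u^2 + 64*v^2 + 1. Taking the positive square root: √(EG − F²) = sqrt(64*u^2 + 64*v^2 + 1). At (u, v) = (1, 5/2): sqrt(465).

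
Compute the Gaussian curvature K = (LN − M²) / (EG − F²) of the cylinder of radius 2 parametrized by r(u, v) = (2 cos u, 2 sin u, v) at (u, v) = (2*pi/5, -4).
K = 0

Coefficients of the first fundamental form: E = 4, F = 0, G = 1.
Coefficients of the second fundamental form: L = -2, M = 0, N = 0.
Assemble K = (LN − M²)/(EG − F²) = 0. At (u, v) = (2*pi/5, -4): K = 0.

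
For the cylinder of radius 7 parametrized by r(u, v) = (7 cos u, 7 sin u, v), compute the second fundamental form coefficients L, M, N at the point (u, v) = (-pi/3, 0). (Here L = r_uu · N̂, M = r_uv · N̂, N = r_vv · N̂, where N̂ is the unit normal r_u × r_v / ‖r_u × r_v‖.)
L = -7;  M = 0;  N = 0

Compute the unit normal N̂(u, v) = (cos(u), sin(u), 0), and the second partials r_uu, r_uv, r_vv. Take dot products:
  L(u, v) = r_uu · N̂ = -7,
  M(u, v) = r_uv · N̂ = 0,
  N(u, v) = r_vv · N̂ = 0.
Evaluating at (u, v) = (-pi/3, 0):
  L = -7, M = 0, N = 0.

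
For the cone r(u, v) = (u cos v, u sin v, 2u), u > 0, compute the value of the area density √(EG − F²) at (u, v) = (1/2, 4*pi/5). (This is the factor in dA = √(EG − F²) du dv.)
√(EG − F²)|_{(1/2, 4*pi/5)} = sqrt(5)/2

E = 5, F = 0, G = u^2, so EG − F² = 5*u^2. Taking the positive square root: √(EG − F²) = sqrt(5)*Abs(u). At (u, v) = (1/2, 4*pi/5): sqrt(5)/2.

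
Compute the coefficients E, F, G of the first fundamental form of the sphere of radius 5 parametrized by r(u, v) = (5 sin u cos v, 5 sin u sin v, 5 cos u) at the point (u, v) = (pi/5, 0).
E = 25;  F = 0;  G = 125/8 - 25*sqrt(5)/8

Partials: r_u = (5*cos(u)*cos(v), 5*sin(v)*cos(u), -5*sin(u)), r_v = (-5*sin(u)*sin(v), 5*sin(u)*cos(v), 0). As functions of (u, v):
  E = r_u · r_u = 25,
  F = r_u · r_v = 0,
  G = r_v · r_v = 25*sin(u)^2.
Evaluating at (u, v) = (pi/5, 0): E = 25, F = 0, G = 125/8 - 25*sqrt(5)/8.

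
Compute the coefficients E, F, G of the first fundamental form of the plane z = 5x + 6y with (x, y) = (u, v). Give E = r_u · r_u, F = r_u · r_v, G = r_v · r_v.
E = 26;  F = 30;  G = 37

Compute partials: r_u = (1, 0, 5), r_v = (0, 1, 6). Then
  E = r_u · r_u = 26,
  F = r_u · r_v = 30,
  G = r_v · r_v = 37.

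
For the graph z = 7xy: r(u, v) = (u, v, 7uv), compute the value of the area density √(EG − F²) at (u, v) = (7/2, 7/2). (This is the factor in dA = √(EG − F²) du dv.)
√(EG − F²)|_{(7/2, 7/2)} = 3*sqrt(534)/2

E = 49*v^2 + 1, F = 49*u*v, G = 49*u^2 + 1, so EG − F² = 49*u^2 + 49*v^2 + 1. Taking the positive square root: √(EG − F²) = sqrt(49*u^2 + 49*v^2 + 1). At (u, v) = (7/2, 7/2): 3*sqrt(534)/2.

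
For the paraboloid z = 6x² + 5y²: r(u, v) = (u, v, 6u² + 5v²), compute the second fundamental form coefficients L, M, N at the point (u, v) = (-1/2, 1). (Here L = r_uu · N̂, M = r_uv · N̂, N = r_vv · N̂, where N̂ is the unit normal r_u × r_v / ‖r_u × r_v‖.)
L = 12*sqrt(137)/137;  M = 0;  N = 10*sqrt(137)/137

Compute the unit normal N̂(u, v) = (-12*u/sqrt(144*u^2 + 100*v^2 + 1), -10*v/sqrt(144*u^2 + 100*v^2 + 1), 1/sqrt(144*u^2 + 100*v^2 + 1)), and the second partials r_uu, r_uv, r_vv. Take dot products:
  L(u, v) = r_uu · N̂ = 12/sqrt(144*u^2 + 100*v^2 + 1),
  M(u, v) = r_uv · N̂ = 0,
  N(u, v) = r_vv · N̂ = 10/sqrt(144*u^2 + 100*v^2 + 1).
Evaluating at (u, v) = (-1/2, 1):
  L = 12*sqrt(137)/137, M = 0, N = 10*sqrt(137)/137.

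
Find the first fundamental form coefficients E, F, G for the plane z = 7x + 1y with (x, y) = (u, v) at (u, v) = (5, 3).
E = 50;  F = 7;  G = 2

Partials: r_u = (1, 0, 7), r_v = (0, 1, 1). As functions of (u, v):
  E = r_u · r_u = 50,
  F = r_u · r_v = 7,
  G = r_v · r_v = 2.
Evaluating at (u, v) = (5, 3): E = 50, F = 7, G = 2.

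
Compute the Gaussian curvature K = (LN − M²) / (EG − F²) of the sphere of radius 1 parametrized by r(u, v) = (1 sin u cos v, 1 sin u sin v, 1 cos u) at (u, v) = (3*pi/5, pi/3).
K = 1

Coefficients of the first fundamental form: E = 1, F = 0, G = sin(u)^2.
Coefficients of the second fundamental form: L = -sin(u)/Abs(sin(u)), M = 0, N = -sin(u)^3/Abs(sin(u)).
Assemble K = (LN − M²)/(EG − F²) = 1. At (u, v) = (3*pi/5, pi/3): K = 1.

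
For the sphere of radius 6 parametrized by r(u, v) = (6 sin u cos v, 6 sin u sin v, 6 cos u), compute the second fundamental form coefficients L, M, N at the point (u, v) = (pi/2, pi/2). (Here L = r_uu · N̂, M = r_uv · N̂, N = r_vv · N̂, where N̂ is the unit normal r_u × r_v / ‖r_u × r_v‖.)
L = -6;  M = 0;  N = -6

Compute the unit normal N̂(u, v) = (sin(u)^2*cos(v)/Abs(sin(u)), sin(u)^2*sin(v)/Abs(sin(u)), sin(2*u)/(2*Abs(sin(u)))), and the second partials r_uu, r_uv, r_vv. Take dot products:
  L(u, v) = r_uu · N̂ = -6*sin(u)/Abs(sin(u)),
  M(u, v) = r_uv · N̂ = 0,
  N(u, v) = r_vv · N̂ = -6*sin(u)^3/Abs(sin(u)).
Evaluating at (u, v) = (pi/2, pi/2):
  L = -6, M = 0, N = -6.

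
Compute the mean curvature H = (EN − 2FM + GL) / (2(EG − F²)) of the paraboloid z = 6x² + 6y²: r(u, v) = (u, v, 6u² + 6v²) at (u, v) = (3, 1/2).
H = 8004*sqrt(1333)/1776889

With E = 144*u^2 + 1, F = 144*u*v, G = 144*v^2 + 1, L = 12/sqrt(144*u^2 + 144*v^2 + 1), M = 0, N = 12/sqrt(144*u^2 + 144*v^2 + 1), assemble
  H = (EN − 2FM + GL) / (2(EG − F²)) = 12*(72*u^2 + 72*v^2 + 1)/(144*u^2 + 144*v^2 + 1)^(3/2).
At (u, v) = (3, 1/2): H = 8004*sqrt(1333)/1776889.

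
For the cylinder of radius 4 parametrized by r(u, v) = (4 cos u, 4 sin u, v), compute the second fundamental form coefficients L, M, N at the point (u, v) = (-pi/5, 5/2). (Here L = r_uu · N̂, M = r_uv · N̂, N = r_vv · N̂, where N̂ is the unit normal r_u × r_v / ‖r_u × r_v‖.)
L = -4;  M = 0;  N = 0

Compute the unit normal N̂(u, v) = (cos(u), sin(u), 0), and the second partials r_uu, r_uv, r_vv. Take dot products:
  L(u, v) = r_uu · N̂ = -4,
  M(u, v) = r_uv · N̂ = 0,
  N(u, v) = r_vv · N̂ = 0.
Evaluating at (u, v) = (-pi/5, 5/2):
  L = -4, M = 0, N = 0.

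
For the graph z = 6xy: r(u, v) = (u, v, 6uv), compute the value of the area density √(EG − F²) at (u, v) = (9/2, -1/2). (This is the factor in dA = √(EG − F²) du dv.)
√(EG − F²)|_{(9/2, -1/2)} = sqrt(739)

E = 36*v^2 + 1, F = 36*u*v, G = 36*u^2 + 1, so EG − F² = 36*u^2 + 36*v^2 + 1. Taking the positive square root: √(EG − F²) = sqrt(36*u^2 + 36*v^2 + 1). At (u, v) = (9/2, -1/2): sqrt(739).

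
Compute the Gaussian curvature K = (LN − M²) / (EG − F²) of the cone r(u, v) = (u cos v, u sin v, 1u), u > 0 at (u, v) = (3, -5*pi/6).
K = 0

Coefficients of the first fundamental form: E = 2, F = 0, G = u^2.
Coefficients of the second fundamental form: L = 0, M = 0, N = sqrt(2)*u^2/(2*Abs(u)).
Assemble K = (LN − M²)/(EG − F²) = 0. At (u, v) = (3, -5*pi/6): K = 0.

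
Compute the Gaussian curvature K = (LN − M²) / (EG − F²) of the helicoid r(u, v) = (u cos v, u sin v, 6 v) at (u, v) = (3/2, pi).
K = -64/2601

Coefficients of the first fundamental form: E = 1, F = 0, G = u^2 + 36.
Coefficients of the second fundamental form: L = 0, M = -6/sqrt(u^2 + 36), N = 0.
Assemble K = (LN − M²)/(EG − F²) = -36/(u^2 + 36)^2. At (u, v) = (3/2, pi): K = -64/2601.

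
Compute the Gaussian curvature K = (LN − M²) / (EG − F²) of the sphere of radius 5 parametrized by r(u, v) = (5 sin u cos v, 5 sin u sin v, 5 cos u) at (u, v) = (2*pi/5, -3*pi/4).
K = 1/25

Coefficients of the first fundamental form: E = 25, F = 0, G = 25*sin(u)^2.
Coefficients of the second fundamental form: L = -5*sin(u)/Abs(sin(u)), M = 0, N = -5*sin(u)^3/Abs(sin(u)).
Assemble K = (LN − M²)/(EG − F²) = 1/25. At (u, v) = (2*pi/5, -3*pi/4): K = 1/25.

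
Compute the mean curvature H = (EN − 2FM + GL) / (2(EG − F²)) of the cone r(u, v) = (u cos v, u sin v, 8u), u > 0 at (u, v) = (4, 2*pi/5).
H = sqrt(65)/65

With E = 65, F = 0, G = u^2, L = 0, M = 0, N = 8*sqrt(65)*u^2/(65*Abs(u)), assemble
  H = (EN − 2FM + GL) / (2(EG − F²)) = 4*sqrt(65)/(65*Abs(u)).
At (u, v) = (4, 2*pi/5): H = sqrt(65)/65.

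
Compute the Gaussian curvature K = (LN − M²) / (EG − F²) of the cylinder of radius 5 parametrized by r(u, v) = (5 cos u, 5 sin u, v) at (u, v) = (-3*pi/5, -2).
K = 0

Coefficients of the first fundamental form: E = 25, F = 0, G = 1.
Coefficients of the second fundamental form: L = -5, M = 0, N = 0.
Assemble K = (LN − M²)/(EG − F²) = 0. At (u, v) = (-3*pi/5, -2): K = 0.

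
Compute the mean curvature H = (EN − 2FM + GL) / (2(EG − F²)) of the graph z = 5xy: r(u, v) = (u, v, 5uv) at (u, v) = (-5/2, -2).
H = -5000*sqrt(21)/151263

With E = 25*v^2 + 1, F = 25*u*v, G = 25*u^2 + 1, L = 0, M = 5/sqrt(25*u^2 + 25*v^2 + 1), N = 0, assemble
  H = (EN − 2FM + GL) / (2(EG − F²)) = -125*u*v/(25*u^2 + 25*v^2 + 1)^(3/2).
At (u, v) = (-5/2, -2): H = -5000*sqrt(21)/151263.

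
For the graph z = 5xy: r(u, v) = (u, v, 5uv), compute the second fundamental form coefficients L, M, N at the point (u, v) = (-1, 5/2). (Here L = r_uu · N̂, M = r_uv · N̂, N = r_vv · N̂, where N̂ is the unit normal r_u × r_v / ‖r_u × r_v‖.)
L = 0;  M = 10/27;  N = 0

Compute the unit normal N̂(u, v) = (-5*v/sqrt(25*u^2 + 25*v^2 + 1), -5*u/sqrt(25*u^2 + 25*v^2 + 1), 1/sqrt(25*u^2 + 25*v^2 + 1)), and the second partials r_uu, r_uv, r_vv. Take dot products:
  L(u, v) = r_uu · N̂ = 0,
  M(u, v) = r_uv · N̂ = 5/sqrt(25*u^2 + 25*v^2 + 1),
  N(u, v) = r_vv · N̂ = 0.
Evaluating at (u, v) = (-1, 5/2):
  L = 0, M = 10/27, N = 0.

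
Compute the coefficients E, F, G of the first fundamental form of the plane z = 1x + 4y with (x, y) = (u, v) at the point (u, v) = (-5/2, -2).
E = 2;  F = 4;  G = 17

Partials: r_u = (1, 0, 1), r_v = (0, 1, 4). As functions of (u, v):
  E = r_u · r_u = 2,
  F = r_u · r_v = 4,
  G = r_v · r_v = 17.
Evaluating at (u, v) = (-5/2, -2): E = 2, F = 4, G = 17.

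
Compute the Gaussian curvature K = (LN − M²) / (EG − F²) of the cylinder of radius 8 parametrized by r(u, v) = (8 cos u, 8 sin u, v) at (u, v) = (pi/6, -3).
K = 0

Coefficients of the first fundamental form: E = 64, F = 0, G = 1.
Coefficients of the second fundamental form: L = -8, M = 0, N = 0.
Assemble K = (LN − M²)/(EG − F²) = 0. At (u, v) = (pi/6, -3): K = 0.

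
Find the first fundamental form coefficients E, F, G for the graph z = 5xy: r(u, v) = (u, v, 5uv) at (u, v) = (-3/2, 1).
E = 26;  F = -75/2;  G = 229/4

Partials: r_u = (1, 0, 5*v), r_v = (0, 1, 5*u). As functions of (u, v):
  E = r_u · r_u = 25*v^2 + 1,
  F = r_u · r_v = 25*u*v,
  G = r_v · r_v = 25*u^2 + 1.
Evaluating at (u, v) = (-3/2, 1): E = 26, F = -75/2, G = 229/4.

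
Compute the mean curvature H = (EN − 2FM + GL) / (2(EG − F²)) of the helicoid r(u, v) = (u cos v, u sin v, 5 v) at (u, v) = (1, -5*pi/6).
H = 0

With E = 1, F = 0, G = u^2 + 25, L = 0, M = -5/sqrt(u^2 + 25), N = 0, assemble
  H = (EN − 2FM + GL) / (2(EG − F²)) = 0.
At (u, v) = (1, -5*pi/6): H = 0.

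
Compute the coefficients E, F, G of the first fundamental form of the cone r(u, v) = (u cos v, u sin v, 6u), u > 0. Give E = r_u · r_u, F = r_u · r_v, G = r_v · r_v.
E = 37;  F = 0;  G = u^2

Compute partials: r_u = (cos(v), sin(v), 6), r_v = (-u*sin(v), u*cos(v), 0). Then
  E = r_u · r_u = 37,
  F = r_u · r_v = 0,
  G = r_v · r_v = u^2.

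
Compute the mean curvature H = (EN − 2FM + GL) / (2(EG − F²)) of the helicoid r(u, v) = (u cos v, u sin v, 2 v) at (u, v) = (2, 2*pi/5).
H = 0

With E = 1, F = 0, G = u^2 + 4, L = 0, M = -2/sqrt(u^2 + 4), N = 0, assemble
  H = (EN − 2FM + GL) / (2(EG − F²)) = 0.
At (u, v) = (2, 2*pi/5): H = 0.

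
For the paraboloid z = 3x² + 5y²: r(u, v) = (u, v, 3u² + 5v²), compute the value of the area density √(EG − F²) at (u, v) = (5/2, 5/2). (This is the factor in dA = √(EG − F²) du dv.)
√(EG − F²)|_{(5/2, 5/2)} = sqrt(851)

E = 36*u^2 + 1, F = 60*u*v, G = 100*v^2 + 1, so EG − F² = 36*u^2 + 100*v^2 + 1. Taking the positive square root: √(EG − F²) = sqrt(36*u^2 + 100*v^2 + 1). At (u, v) = (5/2, 5/2): sqrt(851).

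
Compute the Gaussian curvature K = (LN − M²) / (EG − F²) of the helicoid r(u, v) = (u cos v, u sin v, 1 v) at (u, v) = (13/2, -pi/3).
K = -16/29929

Coefficients of the first fundamental form: E = 1, F = 0, G = u^2 + 1.
Coefficients of the second fundamental form: L = 0, M = -1/sqrt(u^2 + 1), N = 0.
Assemble K = (LN − M²)/(EG − F²) = -1/(u^2 + 1)^2. At (u, v) = (13/2, -pi/3): K = -16/29929.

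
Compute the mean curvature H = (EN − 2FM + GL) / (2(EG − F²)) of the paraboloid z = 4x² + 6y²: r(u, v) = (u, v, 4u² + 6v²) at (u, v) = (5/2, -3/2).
H = 3706*sqrt(29)/105125

With E = 64*u^2 + 1, F = 96*u*v, G = 144*v^2 + 1, L = 8/sqrt(64*u^2 + 144*v^2 + 1), M = 0, N = 12/sqrt(64*u^2 + 144*v^2 + 1), assemble
  H = (EN − 2FM + GL) / (2(EG − F²)) = 2*(192*u^2 + 288*v^2 + 5)/(64*u^2 + 144*v^2 + 1)^(3/2).
At (u, v) = (5/2, -3/2): H = 3706*sqrt(29)/105125.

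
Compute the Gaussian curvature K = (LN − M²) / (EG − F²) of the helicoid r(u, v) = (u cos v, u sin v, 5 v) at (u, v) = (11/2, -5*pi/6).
K = -400/48841

Coefficients of the first fundamental form: E = 1, F = 0, G = u^2 + 25.
Coefficients of the second fundamental form: L = 0, M = -5/sqrt(u^2 + 25), N = 0.
Assemble K = (LN − M²)/(EG − F²) = -25/(u^2 + 25)^2. At (u, v) = (11/2, -5*pi/6): K = -400/48841.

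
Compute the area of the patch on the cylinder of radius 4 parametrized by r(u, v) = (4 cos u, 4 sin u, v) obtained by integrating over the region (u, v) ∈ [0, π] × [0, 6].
Area = 24*pi

Area = ∫∫ √(EG − F²) du dv with √(EG − F²) = 4. Integrating over [0, π] × [0, 6] gives 24*pi.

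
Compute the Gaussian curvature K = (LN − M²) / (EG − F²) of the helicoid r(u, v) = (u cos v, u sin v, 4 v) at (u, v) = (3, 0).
K = -16/625

Coefficients of the first fundamental form: E = 1, F = 0, G = u^2 + 16.
Coefficients of the second fundamental form: L = 0, M = -4/sqrt(u^2 + 16), N = 0.
Assemble K = (LN − M²)/(EG − F²) = -16/(u^2 + 16)^2. At (u, v) = (3, 0): K = -16/625.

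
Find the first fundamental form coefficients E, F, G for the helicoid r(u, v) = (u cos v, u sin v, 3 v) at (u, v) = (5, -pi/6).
E = 1;  F = 0;  G = 34

Partials: r_u = (cos(v), sin(v), 0), r_v = (-u*sin(v), u*cos(v), 3). As functions of (u, v):
  E = r_u · r_u = 1,
  F = r_u · r_v = 0,
  G = r_v · r_v = u^2 + 9.
Evaluating at (u, v) = (5, -pi/6): E = 1, F = 0, G = 34.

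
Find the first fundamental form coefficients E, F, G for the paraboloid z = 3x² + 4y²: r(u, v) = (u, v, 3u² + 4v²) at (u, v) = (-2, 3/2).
E = 145;  F = -144;  G = 145

Partials: r_u = (1, 0, 6*u), r_v = (0, 1, 8*v). As functions of (u, v):
  E = r_u · r_u = 36*u^2 + 1,
  F = r_u · r_v = 48*u*v,
  G = r_v · r_v = 64*v^2 + 1.
Evaluating at (u, v) = (-2, 3/2): E = 145, F = -144, G = 145.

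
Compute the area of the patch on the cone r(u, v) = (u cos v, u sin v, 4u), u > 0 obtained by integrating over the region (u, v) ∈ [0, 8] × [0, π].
Area = 32*sqrt(17)*pi

Area = ∫∫ √(EG − F²) du dv with √(EG − F²) = sqrt(17)*Abs(u). Integrating over [0, 8] × [0, π] gives 32*sqrt(17)*pi.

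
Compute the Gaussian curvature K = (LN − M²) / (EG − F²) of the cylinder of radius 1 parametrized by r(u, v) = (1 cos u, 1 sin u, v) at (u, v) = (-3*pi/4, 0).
K = 0

Coefficients of the first fundamental form: E = 1, F = 0, G = 1.
Coefficients of the second fundamental form: L = -1, M = 0, N = 0.
Assemble K = (LN − M²)/(EG − F²) = 0. At (u, v) = (-3*pi/4, 0): K = 0.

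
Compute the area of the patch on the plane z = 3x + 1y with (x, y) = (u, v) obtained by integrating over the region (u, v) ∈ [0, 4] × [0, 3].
Area = 12*sqrt(11)

Area = ∫∫ √(EG − F²) du dv with √(EG − F²) = sqrt(11). Integrating over [0, 4] × [0, 3] gives 12*sqrt(11).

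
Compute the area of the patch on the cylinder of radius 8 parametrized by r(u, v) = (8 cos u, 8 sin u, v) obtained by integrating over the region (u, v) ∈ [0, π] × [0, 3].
Area = 24*pi

Area = ∫∫ √(EG − F²) du dv with √(EG − F²) = 8. Integrating over [0, π] × [0, 3] gives 24*pi.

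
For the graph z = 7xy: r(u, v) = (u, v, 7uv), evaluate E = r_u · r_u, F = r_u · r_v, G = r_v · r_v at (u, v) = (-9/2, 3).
E = 442;  F = -1323/2;  G = 3973/4

Partials: r_u = (1, 0, 7*v), r_v = (0, 1, 7*u). As functions of (u, v):
  E = r_u · r_u = 49*v^2 + 1,
  F = r_u · r_v = 49*u*v,
  G = r_v · r_v = 49*u^2 + 1.
Evaluating at (u, v) = (-9/2, 3): E = 442, F = -1323/2, G = 3973/4.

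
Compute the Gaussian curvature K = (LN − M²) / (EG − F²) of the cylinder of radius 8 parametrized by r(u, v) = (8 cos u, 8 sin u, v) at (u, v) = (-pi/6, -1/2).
K = 0

Coefficients of the first fundamental form: E = 64, F = 0, G = 1.
Coefficients of the second fundamental form: L = -8, M = 0, N = 0.
Assemble K = (LN − M²)/(EG − F²) = 0. At (u, v) = (-pi/6, -1/2): K = 0.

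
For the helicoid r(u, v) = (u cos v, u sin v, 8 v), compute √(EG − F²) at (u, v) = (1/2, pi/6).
√(EG − F²)|_{(1/2, pi/6)} = sqrt(257)/2

E = 1, F = 0, G = u^2 + 64; EG − F² = u^2 + 64; √(EG − F²) = sqrt(u^2 + 64). At the given point: sqrt(257)/2.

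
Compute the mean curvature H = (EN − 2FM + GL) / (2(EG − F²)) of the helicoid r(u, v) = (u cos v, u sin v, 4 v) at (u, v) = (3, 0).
H = 0

With E = 1, F = 0, G = u^2 + 16, L = 0, M = -4/sqrt(u^2 + 16), N = 0, assemble
  H = (EN − 2FM + GL) / (2(EG − F²)) = 0.
At (u, v) = (3, 0): H = 0.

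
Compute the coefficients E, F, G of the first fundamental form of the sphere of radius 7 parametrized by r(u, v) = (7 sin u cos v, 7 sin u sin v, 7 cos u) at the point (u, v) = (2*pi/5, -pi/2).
E = 49;  F = 0;  G = 49*sqrt(5)/8 + 245/8

Partials: r_u = (7*cos(u)*cos(v), 7*sin(v)*cos(u), -7*sin(u)), r_v = (-7*sin(u)*sin(v), 7*sin(u)*cos(v), 0). As functions of (u, v):
  E = r_u · r_u = 49,
  F = r_u · r_v = 0,
  G = r_v · r_v = 49*sin(u)^2.
Evaluating at (u, v) = (2*pi/5, -pi/2): E = 49, F = 0, G = 49*sqrt(5)/8 + 245/8.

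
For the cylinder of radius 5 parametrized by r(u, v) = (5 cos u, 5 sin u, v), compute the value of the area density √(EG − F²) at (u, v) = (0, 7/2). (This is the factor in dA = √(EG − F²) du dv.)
√(EG − F²)|_{(0, 7/2)} = 5

E = 25, F = 0, G = 1, so EG − F² = 25. Taking the positive square root: √(EG − F²) = 5. At (u, v) = (0, 7/2): 5.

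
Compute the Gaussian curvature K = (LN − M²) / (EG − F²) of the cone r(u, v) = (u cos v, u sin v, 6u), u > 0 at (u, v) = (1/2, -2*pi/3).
K = 0

Coefficients of the first fundamental form: E = 37, F = 0, G = u^2.
Coefficients of the second fundamental form: L = 0, M = 0, N = 6*sqrt(37)*u^2/(37*Abs(u)).
Assemble K = (LN − M²)/(EG − F²) = 0. At (u, v) = (1/2, -2*pi/3): K = 0.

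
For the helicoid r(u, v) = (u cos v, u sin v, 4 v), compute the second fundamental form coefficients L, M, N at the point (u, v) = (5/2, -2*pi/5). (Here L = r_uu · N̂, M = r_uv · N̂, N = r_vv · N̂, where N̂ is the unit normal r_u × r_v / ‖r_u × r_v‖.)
L = 0;  M = -8*sqrt(89)/89;  N = 0

Compute the unit normal N̂(u, v) = (4*sin(v)/sqrt(u^2 + 16), -4*cos(v)/sqrt(u^2 + 16), u/sqrt(u^2 + 16)), and the second partials r_uu, r_uv, r_vv. Take dot products:
  L(u, v) = r_uu · N̂ = 0,
  M(u, v) = r_uv · N̂ = -4/sqrt(u^2 + 16),
  N(u, v) = r_vv · N̂ = 0.
Evaluating at (u, v) = (5/2, -2*pi/5):
  L = 0, M = -8*sqrt(89)/89, N = 0.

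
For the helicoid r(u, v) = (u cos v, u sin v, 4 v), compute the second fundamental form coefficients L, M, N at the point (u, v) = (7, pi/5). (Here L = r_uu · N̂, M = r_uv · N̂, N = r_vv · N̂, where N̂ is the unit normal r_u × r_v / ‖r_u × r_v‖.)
L = 0;  M = -4*sqrt(65)/65;  N = 0

Compute the unit normal N̂(u, v) = (4*sin(v)/sqrt(u^2 + 16), -4*cos(v)/sqrt(u^2 + 16), u/sqrt(u^2 + 16)), and the second partials r_uu, r_uv, r_vv. Take dot products:
  L(u, v) = r_uu · N̂ = 0,
  M(u, v) = r_uv · N̂ = -4/sqrt(u^2 + 16),
  N(u, v) = r_vv · N̂ = 0.
Evaluating at (u, v) = (7, pi/5):
  L = 0, M = -4*sqrt(65)/65, N = 0.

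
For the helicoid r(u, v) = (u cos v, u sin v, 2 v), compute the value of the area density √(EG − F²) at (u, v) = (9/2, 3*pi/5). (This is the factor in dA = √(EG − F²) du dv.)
√(EG − F²)|_{(9/2, 3*pi/5)} = sqrt(97)/2

E = 1, F = 0, G = u^2 + 4, so EG − F² = u^2 + 4. Taking the positive square root: √(EG − F²) = sqrt(u^2 + 4). At (u, v) = (9/2, 3*pi/5): sqrt(97)/2.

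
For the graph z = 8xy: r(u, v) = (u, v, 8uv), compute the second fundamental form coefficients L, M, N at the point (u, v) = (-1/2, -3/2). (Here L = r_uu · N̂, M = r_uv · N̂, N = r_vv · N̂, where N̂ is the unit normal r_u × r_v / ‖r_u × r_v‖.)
L = 0;  M = 8*sqrt(161)/161;  N = 0

Compute the unit normal N̂(u, v) = (-8*v/sqrt(64*u^2 + 64*v^2 + 1), -8*u/sqrt(64*u^2 + 64*v^2 + 1), 1/sqrt(64*u^2 + 64*v^2 + 1)), and the second partials r_uu, r_uv, r_vv. Take dot products:
  L(u, v) = r_uu · N̂ = 0,
  M(u, v) = r_uv · N̂ = 8/sqrt(64*u^2 + 64*v^2 + 1),
  N(u, v) = r_vv · N̂ = 0.
Evaluating at (u, v) = (-1/2, -3/2):
  L = 0, M = 8*sqrt(161)/161, N = 0.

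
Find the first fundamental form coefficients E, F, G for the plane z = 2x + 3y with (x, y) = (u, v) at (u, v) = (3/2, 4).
E = 5;  F = 6;  G = 10

Partials: r_u = (1, 0, 2), r_v = (0, 1, 3). As functions of (u, v):
  E = r_u · r_u = 5,
  F = r_u · r_v = 6,
  G = r_v · r_v = 10.
Evaluating at (u, v) = (3/2, 4): E = 5, F = 6, G = 10.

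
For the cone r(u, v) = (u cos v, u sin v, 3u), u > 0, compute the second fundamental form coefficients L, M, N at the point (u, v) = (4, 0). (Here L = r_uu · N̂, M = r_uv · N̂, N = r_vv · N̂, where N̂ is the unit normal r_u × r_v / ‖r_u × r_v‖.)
L = 0;  M = 0;  N = 6*sqrt(10)/5

Compute the unit normal N̂(u, v) = (-3*sqrt(10)*u*cos(v)/(10*Abs(u)), -3*sqrt(10)*u*sin(v)/(10*Abs(u)), sqrt(10)*u/(10*Abs(u))), and the second partials r_uu, r_uv, r_vv. Take dot products:
  L(u, v) = r_uu · N̂ = 0,
  M(u, v) = r_uv · N̂ = 0,
  N(u, v) = r_vv · N̂ = 3*sqrt(10)*u^2/(10*Abs(u)).
Evaluating at (u, v) = (4, 0):
  L = 0, M = 0, N = 6*sqrt(10)/5.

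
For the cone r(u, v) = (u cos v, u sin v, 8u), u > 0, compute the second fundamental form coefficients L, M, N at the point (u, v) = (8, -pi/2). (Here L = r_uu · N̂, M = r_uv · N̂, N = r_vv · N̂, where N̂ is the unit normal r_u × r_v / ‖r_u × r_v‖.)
L = 0;  M = 0;  N = 64*sqrt(65)/65

Compute the unit normal N̂(u, v) = (-8*sqrt(65)*u*cos(v)/(65*Abs(u)), -8*sqrt(65)*u*sin(v)/(65*Abs(u)), sqrt(65)*u/(65*Abs(u))), and the second partials r_uu, r_uv, r_vv. Take dot products:
  L(u, v) = r_uu · N̂ = 0,
  M(u, v) = r_uv · N̂ = 0,
  N(u, v) = r_vv · N̂ = 8*sqrt(65)*u^2/(65*Abs(u)).
Evaluating at (u, v) = (8, -pi/2):
  L = 0, M = 0, N = 64*sqrt(65)/65.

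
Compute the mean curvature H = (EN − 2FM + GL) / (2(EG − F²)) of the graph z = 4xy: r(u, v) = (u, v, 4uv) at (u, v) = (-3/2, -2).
H = -192*sqrt(101)/10201

With E = 16*v^2 + 1, F = 16*u*v, G = 16*u^2 + 1, L = 0, M = 4/sqrt(16*u^2 + 16*v^2 + 1), N = 0, assemble
  H = (EN − 2FM + GL) / (2(EG − F²)) = -64*u*v/(16*u^2 + 16*v^2 + 1)^(3/2).
At (u, v) = (-3/2, -2): H = -192*sqrt(101)/10201.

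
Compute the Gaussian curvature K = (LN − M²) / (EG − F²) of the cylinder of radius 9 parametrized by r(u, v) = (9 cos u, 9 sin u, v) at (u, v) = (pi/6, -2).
K = 0

Coefficients of the first fundamental form: E = 81, F = 0, G = 1.
Coefficients of the second fundamental form: L = -9, M = 0, N = 0.
Assemble K = (LN − M²)/(EG − F²) = 0. At (u, v) = (pi/6, -2): K = 0.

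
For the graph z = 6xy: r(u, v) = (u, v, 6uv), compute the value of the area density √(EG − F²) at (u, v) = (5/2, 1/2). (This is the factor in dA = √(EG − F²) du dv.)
√(EG − F²)|_{(5/2, 1/2)} = sqrt(235)

E = 36*v^2 + 1, F = 36*u*v, G = 36*u^2 + 1, so EG − F² = 36*u^2 + 36*v^2 + 1. Taking the positive square root: √(EG − F²) = sqrt(36*u^2 + 36*v^2 + 1). At (u, v) = (5/2, 1/2): sqrt(235).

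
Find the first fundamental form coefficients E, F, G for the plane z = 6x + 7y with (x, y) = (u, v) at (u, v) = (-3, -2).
E = 37;  F = 42;  G = 50

Partials: r_u = (1, 0, 6), r_v = (0, 1, 7). As functions of (u, v):
  E = r_u · r_u = 37,
  F = r_u · r_v = 42,
  G = r_v · r_v = 50.
Evaluating at (u, v) = (-3, -2): E = 37, F = 42, G = 50.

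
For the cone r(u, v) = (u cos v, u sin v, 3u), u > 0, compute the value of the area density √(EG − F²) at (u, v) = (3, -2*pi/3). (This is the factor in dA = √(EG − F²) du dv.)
√(EG − F²)|_{(3, -2*pi/3)} = 3*sqrt(10)

E = 10, F = 0, G = u^2, so EG − F² = 10*u^2. Taking the positive square root: √(EG − F²) = sqrt(10)*Abs(u). At (u, v) = (3, -2*pi/3): 3*sqrt(10).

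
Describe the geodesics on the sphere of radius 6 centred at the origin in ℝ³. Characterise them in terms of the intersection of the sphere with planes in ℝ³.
Geodesics on the sphere of radius 6 are great circles — circles of radius 6 obtained as the intersection of the sphere with planes through the origin (the centre of the sphere).

A curve α(t) of nonzero constant speed on the sphere of radius 6 is a geodesic iff its acceleration α̈ is everywhere normal to the surface, i.e. parallel to the radial vector α(t). Then d/dt(α × α̇) = α̇ × α̇ + α × α̈ = 0, so α × α̇ is a constant vector n ≠ 0 and α(t) · n = 0 for all t: α lies in the plane through the origin with normal n. The intersection of that plane with the sphere is a circle of radius 6 (a great circle). Conversely, a great circle traversed at constant speed has centripetal acceleration pointing at the origin, hence normal to the sphere, so every great circle is a geodesic.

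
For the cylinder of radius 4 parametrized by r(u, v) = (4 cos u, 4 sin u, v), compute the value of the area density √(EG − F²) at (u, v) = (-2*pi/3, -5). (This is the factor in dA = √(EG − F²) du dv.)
√(EG − F²)|_{(-2*pi/3, -5)} = 4

E = 16, F = 0, G = 1, so EG − F² = 16. Taking the positive square root: √(EG − F²) = 4. At (u, v) = (-2*pi/3, -5): 4.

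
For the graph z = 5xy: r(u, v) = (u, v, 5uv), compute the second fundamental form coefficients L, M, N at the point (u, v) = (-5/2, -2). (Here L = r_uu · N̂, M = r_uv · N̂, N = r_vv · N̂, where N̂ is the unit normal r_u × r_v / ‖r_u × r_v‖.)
L = 0;  M = 10*sqrt(21)/147;  N = 0

Compute the unit normal N̂(u, v) = (-5*v/sqrt(25*u^2 + 25*v^2 + 1), -5*u/sqrt(25*u^2 + 25*v^2 + 1), 1/sqrt(25*u^2 + 25*v^2 + 1)), and the second partials r_uu, r_uv, r_vv. Take dot products:
  L(u, v) = r_uu · N̂ = 0,
  M(u, v) = r_uv · N̂ = 5/sqrt(25*u^2 + 25*v^2 + 1),
  N(u, v) = r_vv · N̂ = 0.
Evaluating at (u, v) = (-5/2, -2):
  L = 0, M = 10*sqrt(21)/147, N = 0.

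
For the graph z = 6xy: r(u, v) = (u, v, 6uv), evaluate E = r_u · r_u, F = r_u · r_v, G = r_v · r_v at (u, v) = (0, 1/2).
E = 10;  F = 0;  G = 1

Partials: r_u = (1, 0, 6*v), r_v = (0, 1, 6*u). As functions of (u, v):
  E = r_u · r_u = 36*v^2 + 1,
  F = r_u · r_v = 36*u*v,
  G = r_v · r_v = 36*u^2 + 1.
Evaluating at (u, v) = (0, 1/2): E = 10, F = 0, G = 1.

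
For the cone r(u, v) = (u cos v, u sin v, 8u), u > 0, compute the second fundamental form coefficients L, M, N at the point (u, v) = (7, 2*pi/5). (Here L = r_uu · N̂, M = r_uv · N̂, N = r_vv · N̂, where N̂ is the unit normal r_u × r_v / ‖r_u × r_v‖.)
L = 0;  M = 0;  N = 56*sqrt(65)/65

Compute the unit normal N̂(u, v) = (-8*sqrt(65)*u*cos(v)/(65*Abs(u)), -8*sqrt(65)*u*sin(v)/(65*Abs(u)), sqrt(65)*u/(65*Abs(u))), and the second partials r_uu, r_uv, r_vv. Take dot products:
  L(u, v) = r_uu · N̂ = 0,
  M(u, v) = r_uv · N̂ = 0,
  N(u, v) = r_vv · N̂ = 8*sqrt(65)*u^2/(65*Abs(u)).
Evaluating at (u, v) = (7, 2*pi/5):
  L = 0, M = 0, N = 56*sqrt(65)/65.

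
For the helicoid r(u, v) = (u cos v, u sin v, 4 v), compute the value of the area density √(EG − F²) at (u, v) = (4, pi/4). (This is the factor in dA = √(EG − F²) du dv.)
√(EG − F²)|_{(4, pi/4)} = 4*sqrt(2)

E = 1, F = 0, G = u^2 + 16, so EG − F² = u^2 + 16. Taking the positive square root: √(EG − F²) = sqrt(u^2 + 16). At (u, v) = (4, pi/4): 4*sqrt(2).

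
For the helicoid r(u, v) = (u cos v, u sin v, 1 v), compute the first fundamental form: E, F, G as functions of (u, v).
E = 1;  F = 0;  G = u^2 + 1

Compute partials: r_u = (cos(v), sin(v), 0), r_v = (-u*sin(v), u*cos(v), 1). Then
  E = r_u · r_u = 1,
  F = r_u · r_v = 0,
  G = r_v · r_v = u^2 + 1.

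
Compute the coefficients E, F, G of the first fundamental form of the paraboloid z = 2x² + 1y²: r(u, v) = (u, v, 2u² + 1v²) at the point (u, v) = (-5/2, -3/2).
E = 101;  F = 30;  G = 10

Partials: r_u = (1, 0, 4*u), r_v = (0, 1, 2*v). As functions of (u, v):
  E = r_u · r_u = 16*u^2 + 1,
  F = r_u · r_v = 8*u*v,
  G = r_v · r_v = 4*v^2 + 1.
Evaluating at (u, v) = (-5/2, -3/2): E = 101, F = 30, G = 10.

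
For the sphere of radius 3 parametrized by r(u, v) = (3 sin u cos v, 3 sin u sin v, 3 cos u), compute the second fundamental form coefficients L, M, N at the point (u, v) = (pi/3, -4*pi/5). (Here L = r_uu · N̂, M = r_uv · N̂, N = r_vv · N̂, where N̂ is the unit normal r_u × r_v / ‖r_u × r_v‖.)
L = -3;  M = 0;  N = -9/4

Compute the unit normal N̂(u, v) = (sin(u)^2*cos(v)/Abs(sin(u)), sin(u)^2*sin(v)/Abs(sin(u)), sin(2*u)/(2*Abs(sin(u)))), and the second partials r_uu, r_uv, r_vv. Take dot products:
  L(u, v) = r_uu · N̂ = -3*sin(u)/Abs(sin(u)),
  M(u, v) = r_uv · N̂ = 0,
  N(u, v) = r_vv · N̂ = -3*sin(u)^3/Abs(sin(u)).
Evaluating at (u, v) = (pi/3, -4*pi/5):
  L = -3, M = 0, N = -9/4.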